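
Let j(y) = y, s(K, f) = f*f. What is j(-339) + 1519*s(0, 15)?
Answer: 341436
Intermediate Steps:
s(K, f) = f²
j(-339) + 1519*s(0, 15) = -339 + 1519*15² = -339 + 1519*225 = -339 + 341775 = 341436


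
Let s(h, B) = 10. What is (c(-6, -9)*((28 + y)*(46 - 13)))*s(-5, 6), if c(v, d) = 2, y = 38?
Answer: 43560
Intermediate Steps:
(c(-6, -9)*((28 + y)*(46 - 13)))*s(-5, 6) = (2*((28 + 38)*(46 - 13)))*10 = (2*(66*33))*10 = (2*2178)*10 = 4356*10 = 43560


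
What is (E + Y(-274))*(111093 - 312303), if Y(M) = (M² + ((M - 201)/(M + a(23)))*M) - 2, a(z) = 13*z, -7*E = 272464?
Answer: -58249490160/7 ≈ -8.3214e+9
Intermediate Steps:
E = -272464/7 (E = -⅐*272464 = -272464/7 ≈ -38923.)
Y(M) = -2 + M² + M*(-201 + M)/(299 + M) (Y(M) = (M² + ((M - 201)/(M + 13*23))*M) - 2 = (M² + ((-201 + M)/(M + 299))*M) - 2 = (M² + ((-201 + M)/(299 + M))*M) - 2 = (M² + M*(-201 + M)/(299 + M)) - 2 = -2 + M² + M*(-201 + M)/(299 + M))
(E + Y(-274))*(111093 - 312303) = (-272464/7 + (-598 + (-274)³ - 203*(-274) + 300*(-274)²)/(299 - 274))*(111093 - 312303) = (-272464/7 + (-598 - 20570824 + 55622 + 300*75076)/25)*(-201210) = (-272464/7 + (-598 - 20570824 + 55622 + 22522800)/25)*(-201210) = (-272464/7 + (1/25)*2007000)*(-201210) = (-272464/7 + 80280)*(-201210) = (289496/7)*(-201210) = -58249490160/7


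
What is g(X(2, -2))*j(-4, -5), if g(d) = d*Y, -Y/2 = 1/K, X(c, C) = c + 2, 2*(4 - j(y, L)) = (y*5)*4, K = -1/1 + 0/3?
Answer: 352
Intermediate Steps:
K = -1 (K = -1*1 + 0*(1/3) = -1 + 0 = -1)
j(y, L) = 4 - 10*y (j(y, L) = 4 - y*5*4/2 = 4 - 5*y*4/2 = 4 - 10*y)
X(c, C) = 2 + c
Y = 2 (Y = -2/(-1) = -2*(-1) = 2)
g(d) = 2*d (g(d) = d*2 = 2*d)
g(X(2, -2))*j(-4, -5) = (2*(2 + 2))*(4 - 10*(-4)) = (2*4)*(4 + 40) = 8*44 = 352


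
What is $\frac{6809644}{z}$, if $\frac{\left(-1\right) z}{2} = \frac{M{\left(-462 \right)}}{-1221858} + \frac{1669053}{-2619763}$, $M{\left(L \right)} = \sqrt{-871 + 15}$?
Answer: $\frac{5556585820213654203603446273178}{1039732784159535194876335} - \frac{14276086203976466400726822 i \sqrt{214}}{1039732784159535194876335} \approx 5.3442 \cdot 10^{6} - 200.86 i$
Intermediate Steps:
$M{\left(L \right)} = 2 i \sqrt{214}$ ($M{\left(L \right)} = \sqrt{-856} = 2 i \sqrt{214}$)
$z = \frac{3338106}{2619763} + \frac{2 i \sqrt{214}}{610929}$ ($z = - 2 \left(\frac{2 i \sqrt{214}}{-1221858} + \frac{1669053}{-2619763}\right) = - 2 \left(2 i \sqrt{214} \left(- \frac{1}{1221858}\right) + 1669053 \left(- \frac{1}{2619763}\right)\right) = - 2 \left(- \frac{i \sqrt{214}}{610929} - \frac{1669053}{2619763}\right) = - 2 \left(- \frac{1669053}{2619763} - \frac{i \sqrt{214}}{610929}\right) = \frac{3338106}{2619763} + \frac{2 i \sqrt{214}}{610929} \approx 1.2742 + 4.789 \cdot 10^{-5} i$)
$\frac{6809644}{z} = \frac{6809644}{\frac{3338106}{2619763} + \frac{2 i \sqrt{214}}{610929}}$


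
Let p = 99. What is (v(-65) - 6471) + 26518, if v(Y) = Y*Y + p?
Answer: 24371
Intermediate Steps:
v(Y) = 99 + Y**2 (v(Y) = Y*Y + 99 = Y**2 + 99 = 99 + Y**2)
(v(-65) - 6471) + 26518 = ((99 + (-65)**2) - 6471) + 26518 = ((99 + 4225) - 6471) + 26518 = (4324 - 6471) + 26518 = -2147 + 26518 = 24371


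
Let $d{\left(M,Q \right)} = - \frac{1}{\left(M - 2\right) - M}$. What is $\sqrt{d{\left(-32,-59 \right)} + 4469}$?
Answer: $\frac{\sqrt{17878}}{2} \approx 66.854$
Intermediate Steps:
$d{\left(M,Q \right)} = \frac{1}{2}$ ($d{\left(M,Q \right)} = - \frac{1}{\left(-2 + M\right) - M} = - \frac{1}{-2} = \left(-1\right) \left(- \frac{1}{2}\right) = \frac{1}{2}$)
$\sqrt{d{\left(-32,-59 \right)} + 4469} = \sqrt{\frac{1}{2} + 4469} = \sqrt{\frac{8939}{2}} = \frac{\sqrt{17878}}{2}$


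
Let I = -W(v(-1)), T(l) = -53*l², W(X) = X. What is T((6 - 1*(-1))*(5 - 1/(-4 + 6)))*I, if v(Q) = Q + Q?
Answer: -210357/2 ≈ -1.0518e+5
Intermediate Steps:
v(Q) = 2*Q
I = 2 (I = -2*(-1) = -1*(-2) = 2)
T((6 - 1*(-1))*(5 - 1/(-4 + 6)))*I = -53*(5 - 1/(-4 + 6))²*(6 - 1*(-1))²*2 = -53*(5 - 1/2)²*(6 + 1)²*2 = -53*49*(5 - 1*½)²*2 = -53*49*(5 - ½)²*2 = -53*(7*(9/2))²*2 = -53*(63/2)²*2 = -53*3969/4*2 = -210357/4*2 = -210357/2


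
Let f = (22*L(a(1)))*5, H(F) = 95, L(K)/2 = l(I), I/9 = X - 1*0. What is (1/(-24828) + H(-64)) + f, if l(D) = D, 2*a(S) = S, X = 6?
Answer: 297315299/24828 ≈ 11975.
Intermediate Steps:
a(S) = S/2
I = 54 (I = 9*(6 - 1*0) = 9*(6 + 0) = 9*6 = 54)
L(K) = 108 (L(K) = 2*54 = 108)
f = 11880 (f = (22*108)*5 = 2376*5 = 11880)
(1/(-24828) + H(-64)) + f = (1/(-24828) + 95) + 11880 = (-1/24828 + 95) + 11880 = 2358659/24828 + 11880 = 297315299/24828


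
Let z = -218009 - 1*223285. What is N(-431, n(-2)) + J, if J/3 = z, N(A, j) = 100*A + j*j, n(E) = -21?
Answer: -1366541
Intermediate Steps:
N(A, j) = j**2 + 100*A (N(A, j) = 100*A + j**2 = j**2 + 100*A)
z = -441294 (z = -218009 - 223285 = -441294)
J = -1323882 (J = 3*(-441294) = -1323882)
N(-431, n(-2)) + J = ((-21)**2 + 100*(-431)) - 1323882 = (441 - 43100) - 1323882 = -42659 - 1323882 = -1366541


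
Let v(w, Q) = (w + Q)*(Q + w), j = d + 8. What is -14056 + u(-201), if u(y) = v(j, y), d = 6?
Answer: 20913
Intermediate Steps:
j = 14 (j = 6 + 8 = 14)
v(w, Q) = (Q + w)**2 (v(w, Q) = (Q + w)*(Q + w) = (Q + w)**2)
u(y) = (14 + y)**2 (u(y) = (y + 14)**2 = (14 + y)**2)
-14056 + u(-201) = -14056 + (14 - 201)**2 = -14056 + (-187)**2 = -14056 + 34969 = 20913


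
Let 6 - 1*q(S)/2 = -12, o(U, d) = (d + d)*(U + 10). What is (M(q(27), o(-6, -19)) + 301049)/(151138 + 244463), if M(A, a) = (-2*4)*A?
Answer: 300761/395601 ≈ 0.76026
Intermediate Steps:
o(U, d) = 2*d*(10 + U) (o(U, d) = (2*d)*(10 + U) = 2*d*(10 + U))
q(S) = 36 (q(S) = 12 - 2*(-12) = 12 + 24 = 36)
M(A, a) = -8*A
(M(q(27), o(-6, -19)) + 301049)/(151138 + 244463) = (-8*36 + 301049)/(151138 + 244463) = (-288 + 301049)/395601 = 300761*(1/395601) = 300761/395601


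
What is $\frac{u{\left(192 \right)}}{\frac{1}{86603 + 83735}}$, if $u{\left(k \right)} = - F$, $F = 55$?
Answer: $-9368590$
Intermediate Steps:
$u{\left(k \right)} = -55$ ($u{\left(k \right)} = \left(-1\right) 55 = -55$)
$\frac{u{\left(192 \right)}}{\frac{1}{86603 + 83735}} = - \frac{55}{\frac{1}{86603 + 83735}} = - \frac{55}{\frac{1}{170338}} = - 55 \frac{1}{\frac{1}{170338}} = \left(-55\right) 170338 = -9368590$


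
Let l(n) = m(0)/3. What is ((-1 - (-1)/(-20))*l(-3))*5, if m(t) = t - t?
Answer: 0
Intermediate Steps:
m(t) = 0
l(n) = 0 (l(n) = 0/3 = 0*(1/3) = 0)
((-1 - (-1)/(-20))*l(-3))*5 = ((-1 - (-1)/(-20))*0)*5 = ((-1 - (-1)*(-1)/20)*0)*5 = ((-1 - 1*1/20)*0)*5 = ((-1 - 1/20)*0)*5 = -21/20*0*5 = 0*5 = 0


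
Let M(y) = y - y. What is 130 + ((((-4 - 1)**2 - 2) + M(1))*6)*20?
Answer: 2890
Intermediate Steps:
M(y) = 0
130 + ((((-4 - 1)**2 - 2) + M(1))*6)*20 = 130 + ((((-4 - 1)**2 - 2) + 0)*6)*20 = 130 + ((((-5)**2 - 2) + 0)*6)*20 = 130 + (((25 - 2) + 0)*6)*20 = 130 + ((23 + 0)*6)*20 = 130 + (23*6)*20 = 130 + 138*20 = 130 + 2760 = 2890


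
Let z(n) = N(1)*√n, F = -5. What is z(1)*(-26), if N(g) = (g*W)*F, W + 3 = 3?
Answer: 0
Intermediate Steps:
W = 0 (W = -3 + 3 = 0)
N(g) = 0 (N(g) = (g*0)*(-5) = 0*(-5) = 0)
z(n) = 0 (z(n) = 0*√n = 0)
z(1)*(-26) = 0*(-26) = 0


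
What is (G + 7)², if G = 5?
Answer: 144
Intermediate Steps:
(G + 7)² = (5 + 7)² = 12² = 144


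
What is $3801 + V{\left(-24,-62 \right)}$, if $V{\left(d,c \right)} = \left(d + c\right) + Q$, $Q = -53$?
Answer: $3662$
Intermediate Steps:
$V{\left(d,c \right)} = -53 + c + d$ ($V{\left(d,c \right)} = \left(d + c\right) - 53 = \left(c + d\right) - 53 = -53 + c + d$)
$3801 + V{\left(-24,-62 \right)} = 3801 - 139 = 3662$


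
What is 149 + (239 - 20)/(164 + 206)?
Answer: 55349/370 ≈ 149.59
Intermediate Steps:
149 + (239 - 20)/(164 + 206) = 149 + 219/370 = 55349/370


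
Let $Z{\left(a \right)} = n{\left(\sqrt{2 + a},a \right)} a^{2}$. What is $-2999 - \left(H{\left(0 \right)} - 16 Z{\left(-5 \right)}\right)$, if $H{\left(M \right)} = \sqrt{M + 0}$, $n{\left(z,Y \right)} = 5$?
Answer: $-999$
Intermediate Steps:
$Z{\left(a \right)} = 5 a^{2}$
$H{\left(M \right)} = \sqrt{M}$
$-2999 - \left(H{\left(0 \right)} - 16 Z{\left(-5 \right)}\right) = -2999 - \left(\sqrt{0} - 16 \cdot 5 \left(-5\right)^{2}\right) = -2999 - \left(0 - 16 \cdot 5 \cdot 25\right) = -2999 - \left(0 - 2000\right) = -2999 - -2000 = -2999 + 2000 = -999$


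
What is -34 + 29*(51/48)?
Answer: -51/16 ≈ -3.1875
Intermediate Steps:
-34 + 29*(51/48) = -34 + 29*(51*(1/48)) = -34 + 29*(17/16) = -34 + 493/16 = -51/16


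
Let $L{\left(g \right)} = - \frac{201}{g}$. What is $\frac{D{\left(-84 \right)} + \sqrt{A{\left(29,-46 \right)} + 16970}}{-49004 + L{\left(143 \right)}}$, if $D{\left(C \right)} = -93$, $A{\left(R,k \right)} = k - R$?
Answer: $\frac{13299}{7007773} - \frac{143 \sqrt{16895}}{7007773} \approx -0.00075463$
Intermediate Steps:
$\frac{D{\left(-84 \right)} + \sqrt{A{\left(29,-46 \right)} + 16970}}{-49004 + L{\left(143 \right)}} = \frac{-93 + \sqrt{\left(-46 - 29\right) + 16970}}{-49004 - \frac{201}{143}} = \frac{-93 + \sqrt{-75 + 16970}}{-49004 - \frac{201}{143}} = \frac{-93 + \sqrt{16895}}{- \frac{7007773}{143}} = \left(-93 + \sqrt{16895}\right) \left(- \frac{143}{7007773}\right) = \frac{13299}{7007773} - \frac{143 \sqrt{16895}}{7007773}$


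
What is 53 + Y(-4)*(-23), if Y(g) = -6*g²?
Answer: 2261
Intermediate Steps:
53 + Y(-4)*(-23) = 53 - 6*(-4)²*(-23) = 53 - 6*16*(-23) = 53 - 96*(-23) = 53 + 2208 = 2261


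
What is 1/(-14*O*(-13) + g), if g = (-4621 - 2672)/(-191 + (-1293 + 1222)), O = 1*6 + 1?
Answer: 262/341081 ≈ 0.00076815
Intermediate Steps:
O = 7 (O = 6 + 1 = 7)
g = 7293/262 (g = -7293/(-191 - 71) = -7293/(-262) = -7293*(-1/262) = 7293/262 ≈ 27.836)
1/(-14*O*(-13) + g) = 1/(-14*7*(-13) + 7293/262) = 1/(-98*(-13) + 7293/262) = 1/(1274 + 7293/262) = 1/(341081/262) = 262/341081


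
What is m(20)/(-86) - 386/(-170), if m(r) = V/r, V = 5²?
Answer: 65967/29240 ≈ 2.2561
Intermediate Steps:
V = 25
m(r) = 25/r
m(20)/(-86) - 386/(-170) = (25/20)/(-86) - 386/(-170) = (25*(1/20))*(-1/86) - 386*(-1/170) = (5/4)*(-1/86) + 193/85 = -5/344 + 193/85 = 65967/29240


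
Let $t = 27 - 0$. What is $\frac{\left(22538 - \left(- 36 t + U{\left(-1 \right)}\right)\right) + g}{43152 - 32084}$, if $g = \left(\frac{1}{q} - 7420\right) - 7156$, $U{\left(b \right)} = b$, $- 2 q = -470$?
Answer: $\frac{1049863}{1300490} \approx 0.80728$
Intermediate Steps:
$q = 235$ ($q = \left(- \frac{1}{2}\right) \left(-470\right) = 235$)
$t = 27$ ($t = 27 + 0 = 27$)
$g = - \frac{3425359}{235}$ ($g = \left(\frac{1}{235} - 7420\right) - 7156 = - \frac{1743699}{235} - 7156 = - \frac{3425359}{235} \approx -14576.0$)
$\frac{\left(22538 - \left(- 36 t + U{\left(-1 \right)}\right)\right) + g}{43152 - 32084} = \frac{\left(22538 - \left(\left(-36\right) 27 - 1\right)\right) - \frac{3425359}{235}}{43152 - 32084} = \frac{\left(22538 - \left(-972 - 1\right)\right) - \frac{3425359}{235}}{11068} = \left(\left(22538 - -973\right) - \frac{3425359}{235}\right) \frac{1}{11068} = \left(\left(22538 + 973\right) - \frac{3425359}{235}\right) \frac{1}{11068} = \left(23511 - \frac{3425359}{235}\right) \frac{1}{11068} = \frac{2099726}{235} \cdot \frac{1}{11068} = \frac{1049863}{1300490}$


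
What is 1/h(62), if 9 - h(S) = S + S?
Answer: -1/115 ≈ -0.0086956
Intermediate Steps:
h(S) = 9 - 2*S (h(S) = 9 - (S + S) = 9 - 2*S)
1/h(62) = 1/(9 - 2*62) = 1/(9 - 124) = 1/(-115) = -1/115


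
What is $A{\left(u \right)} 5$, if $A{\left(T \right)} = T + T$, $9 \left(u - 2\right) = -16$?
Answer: $\frac{20}{9} \approx 2.2222$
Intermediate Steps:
$u = \frac{2}{9}$ ($u = 2 + \frac{1}{9} \left(-16\right) = 2 - \frac{16}{9} = \frac{2}{9} \approx 0.22222$)
$A{\left(T \right)} = 2 T$
$A{\left(u \right)} 5 = 2 \cdot \frac{2}{9} \cdot 5 = \frac{4}{9} \cdot 5 = \frac{20}{9}$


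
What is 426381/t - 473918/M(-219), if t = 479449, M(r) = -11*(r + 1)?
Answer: -113098524772/574859351 ≈ -196.74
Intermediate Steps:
M(r) = -11 - 11*r (M(r) = -11*(1 + r) = -11 - 11*r)
426381/t - 473918/M(-219) = 426381/479449 - 473918/(-11 - 11*(-219)) = 426381*(1/479449) - 473918/(-11 + 2409) = 426381/479449 - 473918/2398 = 426381/479449 - 473918*1/2398 = 426381/479449 - 236959/1199 = -113098524772/574859351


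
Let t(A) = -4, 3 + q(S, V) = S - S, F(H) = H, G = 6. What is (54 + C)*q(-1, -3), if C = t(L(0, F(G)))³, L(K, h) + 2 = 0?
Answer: 30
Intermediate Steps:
q(S, V) = -3 (q(S, V) = -3 + (S - S) = -3 + 0 = -3)
L(K, h) = -2 (L(K, h) = -2 + 0 = -2)
C = -64 (C = (-4)³ = -64)
(54 + C)*q(-1, -3) = (54 - 64)*(-3) = -10*(-3) = 30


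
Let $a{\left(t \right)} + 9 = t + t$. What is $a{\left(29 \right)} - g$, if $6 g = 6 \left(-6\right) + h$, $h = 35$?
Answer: $\frac{295}{6} \approx 49.167$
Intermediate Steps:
$g = - \frac{1}{6}$ ($g = \frac{6 \left(-6\right) + 35}{6} = \frac{-36 + 35}{6} = \frac{1}{6} \left(-1\right) = - \frac{1}{6} \approx -0.16667$)
$a{\left(t \right)} = -9 + 2 t$ ($a{\left(t \right)} = -9 + \left(t + t\right) = -9 + 2 t$)
$a{\left(29 \right)} - g = \left(-9 + 2 \cdot 29\right) - - \frac{1}{6} = \left(-9 + 58\right) + \frac{1}{6} = 49 + \frac{1}{6} = \frac{295}{6}$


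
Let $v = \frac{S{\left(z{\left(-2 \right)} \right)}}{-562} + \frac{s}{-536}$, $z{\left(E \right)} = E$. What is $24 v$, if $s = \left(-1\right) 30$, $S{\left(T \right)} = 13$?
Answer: $\frac{14838}{18827} \approx 0.78812$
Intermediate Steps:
$s = -30$
$v = \frac{2473}{75308}$ ($v = \frac{13}{-562} - \frac{30}{-536} = 13 \left(- \frac{1}{562}\right) - - \frac{15}{268} = - \frac{13}{562} + \frac{15}{268} = \frac{2473}{75308} \approx 0.032838$)
$24 v = 24 \cdot \frac{2473}{75308} = \frac{14838}{18827}$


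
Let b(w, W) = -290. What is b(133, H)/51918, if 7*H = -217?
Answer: -145/25959 ≈ -0.0055857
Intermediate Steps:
H = -31 (H = (⅐)*(-217) = -31)
b(133, H)/51918 = -290/51918 = -290*1/51918 = -145/25959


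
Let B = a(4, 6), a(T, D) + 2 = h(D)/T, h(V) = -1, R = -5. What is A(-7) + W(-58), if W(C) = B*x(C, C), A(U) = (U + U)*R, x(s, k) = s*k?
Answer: -7499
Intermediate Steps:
x(s, k) = k*s
A(U) = -10*U (A(U) = (U + U)*(-5) = (2*U)*(-5) = -10*U)
a(T, D) = -2 - 1/T
B = -9/4 (B = -2 - 1/4 = -2 - 1*¼ = -2 - ¼ = -9/4 ≈ -2.2500)
W(C) = -9*C²/4 (W(C) = -9*C*C/4 = -9*C²/4)
A(-7) + W(-58) = -10*(-7) - 9/4*(-58)² = 70 - 9/4*3364 = 70 - 7569 = -7499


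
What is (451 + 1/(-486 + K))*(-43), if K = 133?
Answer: -6845686/353 ≈ -19393.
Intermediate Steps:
(451 + 1/(-486 + K))*(-43) = (451 + 1/(-486 + 133))*(-43) = (451 + 1/(-353))*(-43) = (451 - 1/353)*(-43) = (159202/353)*(-43) = -6845686/353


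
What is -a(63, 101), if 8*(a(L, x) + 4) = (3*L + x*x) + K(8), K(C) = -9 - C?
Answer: -10341/8 ≈ -1292.6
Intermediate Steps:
a(L, x) = -49/8 + x**2/8 + 3*L/8 (a(L, x) = -4 + ((3*L + x*x) + (-9 - 1*8))/8 = -4 + ((3*L + x**2) + (-9 - 8))/8 = -4 + ((x**2 + 3*L) - 17)/8 = -4 + (-17 + x**2 + 3*L)/8 = -4 + (-17/8 + x**2/8 + 3*L/8) = -49/8 + x**2/8 + 3*L/8)
-a(63, 101) = -(-49/8 + (1/8)*101**2 + (3/8)*63) = -(-49/8 + (1/8)*10201 + 189/8) = -(-49/8 + 10201/8 + 189/8) = -1*10341/8 = -10341/8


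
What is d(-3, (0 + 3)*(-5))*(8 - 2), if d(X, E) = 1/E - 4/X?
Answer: 38/5 ≈ 7.6000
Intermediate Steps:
d(X, E) = 1/E - 4/X
d(-3, (0 + 3)*(-5))*(8 - 2) = (1/((0 + 3)*(-5)) - 4/(-3))*(8 - 2) = (1/(3*(-5)) - 4*(-⅓))*6 = (1/(-15) + 4/3)*6 = (-1/15 + 4/3)*6 = (19/15)*6 = 38/5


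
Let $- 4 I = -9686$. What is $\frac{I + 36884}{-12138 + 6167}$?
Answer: $- \frac{78611}{11942} \approx -6.5827$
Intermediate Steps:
$I = \frac{4843}{2}$ ($I = \left(- \frac{1}{4}\right) \left(-9686\right) = \frac{4843}{2} \approx 2421.5$)
$\frac{I + 36884}{-12138 + 6167} = \frac{\frac{4843}{2} + 36884}{-12138 + 6167} = \frac{78611}{2 \left(-5971\right)} = \frac{78611}{2} \left(- \frac{1}{5971}\right) = - \frac{78611}{11942}$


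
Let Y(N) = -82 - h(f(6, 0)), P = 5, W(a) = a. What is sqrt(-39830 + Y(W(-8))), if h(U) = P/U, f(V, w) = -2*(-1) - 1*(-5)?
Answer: 11*I*sqrt(16163)/7 ≈ 199.78*I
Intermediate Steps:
f(V, w) = 7 (f(V, w) = 2 + 5 = 7)
h(U) = 5/U
Y(N) = -579/7 (Y(N) = -82 - 5/7 = -579/7)
sqrt(-39830 + Y(W(-8))) = sqrt(-39830 - 579/7) = sqrt(-279389/7) = 11*I*sqrt(16163)/7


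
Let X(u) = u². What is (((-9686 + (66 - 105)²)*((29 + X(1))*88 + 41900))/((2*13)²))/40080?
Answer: -18183455/1354704 ≈ -13.422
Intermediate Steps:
(((-9686 + (66 - 105)²)*((29 + X(1))*88 + 41900))/((2*13)²))/40080 = (((-9686 + (66 - 105)²)*((29 + 1²)*88 + 41900))/((2*13)²))/40080 = (((-9686 + (-39)²)*((29 + 1)*88 + 41900))/(26²))*(1/40080) = (((-9686 + 1521)*(30*88 + 41900))/676)*(1/40080) = (-8165*(2640 + 41900)*(1/676))*(1/40080) = (-8165*44540*(1/676))*(1/40080) = -363669100*1/676*(1/40080) = -90917275/169*1/40080 = -18183455/1354704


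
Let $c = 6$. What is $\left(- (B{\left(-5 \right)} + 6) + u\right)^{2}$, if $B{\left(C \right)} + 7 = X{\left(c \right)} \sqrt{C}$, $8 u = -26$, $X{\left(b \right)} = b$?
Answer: $- \frac{2799}{16} + 27 i \sqrt{5} \approx -174.94 + 60.374 i$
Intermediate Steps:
$u = - \frac{13}{4}$ ($u = \frac{1}{8} \left(-26\right) = - \frac{13}{4} \approx -3.25$)
$B{\left(C \right)} = -7 + 6 \sqrt{C}$
$\left(- (B{\left(-5 \right)} + 6) + u\right)^{2} = \left(- (\left(-7 + 6 \sqrt{-5}\right) + 6) - \frac{13}{4}\right)^{2} = \left(- (\left(-7 + 6 i \sqrt{5}\right) + 6) - \frac{13}{4}\right)^{2} = \left(- (-1 + 6 i \sqrt{5}) - \frac{13}{4}\right)^{2} = \left(\left(1 - 6 i \sqrt{5}\right) - \frac{13}{4}\right)^{2} = \left(- \frac{9}{4} - 6 i \sqrt{5}\right)^{2}$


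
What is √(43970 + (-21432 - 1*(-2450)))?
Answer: 2*√6247 ≈ 158.08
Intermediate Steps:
√(43970 + (-21432 - 1*(-2450))) = √(43970 + (-21432 + 2450)) = √(43970 - 18982) = √24988 = 2*√6247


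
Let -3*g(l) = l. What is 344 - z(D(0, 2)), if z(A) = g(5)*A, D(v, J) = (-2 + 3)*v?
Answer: 344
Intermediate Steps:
g(l) = -l/3
D(v, J) = v (D(v, J) = 1*v = v)
z(A) = -5*A/3 (z(A) = (-1/3*5)*A = -5*A/3)
344 - z(D(0, 2)) = 344 - (-5)*0/3 = 344 - 1*0 = 344 + 0 = 344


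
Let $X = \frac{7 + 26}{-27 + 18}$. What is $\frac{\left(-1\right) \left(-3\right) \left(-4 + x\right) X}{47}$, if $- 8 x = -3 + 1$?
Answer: $\frac{165}{188} \approx 0.87766$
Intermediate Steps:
$x = \frac{1}{4}$ ($x = - \frac{-3 + 1}{8} = \left(- \frac{1}{8}\right) \left(-2\right) = \frac{1}{4} \approx 0.25$)
$X = - \frac{11}{3}$ ($X = \frac{33}{-9} = 33 \left(- \frac{1}{9}\right) = - \frac{11}{3} \approx -3.6667$)
$\frac{\left(-1\right) \left(-3\right) \left(-4 + x\right) X}{47} = \frac{\left(-1\right) \left(-3\right) \left(-4 + \frac{1}{4}\right) \left(- \frac{11}{3}\right)}{47} = 3 \left(- \frac{15}{4}\right) \left(- \frac{11}{3}\right) \frac{1}{47} = \left(- \frac{45}{4}\right) \left(- \frac{11}{3}\right) \frac{1}{47} = \frac{165}{4} \cdot \frac{1}{47} = \frac{165}{188}$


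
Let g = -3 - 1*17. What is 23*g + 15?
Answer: -445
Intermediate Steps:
g = -20 (g = -3 - 17 = -20)
23*g + 15 = 23*(-20) + 15 = -460 + 15 = -445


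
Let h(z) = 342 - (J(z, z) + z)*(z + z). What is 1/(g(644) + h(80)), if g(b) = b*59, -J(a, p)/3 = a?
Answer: 1/63938 ≈ 1.5640e-5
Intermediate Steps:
J(a, p) = -3*a
g(b) = 59*b
h(z) = 342 + 4*z² (h(z) = 342 - (-3*z + z)*(z + z) = 342 - (-2*z)*2*z = 342 - (-4)*z² = 342 + 4*z²)
1/(g(644) + h(80)) = 1/(59*644 + (342 + 4*80²)) = 1/(37996 + (342 + 4*6400)) = 1/(37996 + (342 + 25600)) = 1/(37996 + 25942) = 1/63938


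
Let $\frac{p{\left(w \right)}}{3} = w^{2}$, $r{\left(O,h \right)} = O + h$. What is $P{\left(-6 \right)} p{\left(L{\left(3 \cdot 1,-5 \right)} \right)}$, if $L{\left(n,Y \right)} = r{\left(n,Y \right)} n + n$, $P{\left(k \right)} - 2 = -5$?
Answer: $-81$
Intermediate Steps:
$P{\left(k \right)} = -3$ ($P{\left(k \right)} = 2 - 5 = -3$)
$L{\left(n,Y \right)} = n + n \left(Y + n\right)$ ($L{\left(n,Y \right)} = \left(n + Y\right) n + n = \left(Y + n\right) n + n = n \left(Y + n\right) + n = n + n \left(Y + n\right)$)
$p{\left(w \right)} = 3 w^{2}$
$P{\left(-6 \right)} p{\left(L{\left(3 \cdot 1,-5 \right)} \right)} = - 3 \cdot 3 \left(3 \cdot 1 \left(1 - 5 + 3 \cdot 1\right)\right)^{2} = - 3 \cdot 3 \left(3 \left(1 - 5 + 3\right)\right)^{2} = - 3 \cdot 3 \left(3 \left(-1\right)\right)^{2} = - 3 \cdot 3 \left(-3\right)^{2} = - 3 \cdot 3 \cdot 9 = \left(-3\right) 27 = -81$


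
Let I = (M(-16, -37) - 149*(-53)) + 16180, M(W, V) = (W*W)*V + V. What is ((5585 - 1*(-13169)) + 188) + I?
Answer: 33510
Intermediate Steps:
M(W, V) = V + V*W² (M(W, V) = W²*V + V = V*W² + V = V + V*W²)
I = 14568 (I = (-37*(1 + (-16)²) - 149*(-53)) + 16180 = (-37*(1 + 256) + 7897) + 16180 = (-37*257 + 7897) + 16180 = (-9509 + 7897) + 16180 = -1612 + 16180 = 14568)
((5585 - 1*(-13169)) + 188) + I = ((5585 - 1*(-13169)) + 188) + 14568 = ((5585 + 13169) + 188) + 14568 = (18754 + 188) + 14568 = 18942 + 14568 = 33510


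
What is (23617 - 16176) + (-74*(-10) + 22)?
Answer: 8203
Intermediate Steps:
(23617 - 16176) + (-74*(-10) + 22) = 7441 + (740 + 22) = 7441 + 762 = 8203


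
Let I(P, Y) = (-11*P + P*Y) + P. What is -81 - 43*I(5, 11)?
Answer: -296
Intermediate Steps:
I(P, Y) = -10*P + P*Y
-81 - 43*I(5, 11) = -81 - 215*(-10 + 11) = -81 - 215 = -296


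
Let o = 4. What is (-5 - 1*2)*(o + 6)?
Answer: -70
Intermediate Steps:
(-5 - 1*2)*(o + 6) = (-5 - 1*2)*(4 + 6) = (-5 - 2)*10 = -7*10 = -70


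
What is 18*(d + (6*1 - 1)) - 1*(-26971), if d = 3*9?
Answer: 27547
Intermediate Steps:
d = 27
18*(d + (6*1 - 1)) - 1*(-26971) = 18*(27 + (6*1 - 1)) - 1*(-26971) = 18*(27 + (6 - 1)) + 26971 = 18*(27 + 5) + 26971 = 18*32 + 26971 = 576 + 26971 = 27547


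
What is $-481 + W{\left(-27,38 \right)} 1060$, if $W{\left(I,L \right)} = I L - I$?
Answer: $-1059421$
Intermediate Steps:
$W{\left(I,L \right)} = - I + I L$
$-481 + W{\left(-27,38 \right)} 1060 = -481 + - 27 \left(-1 + 38\right) 1060 = -481 + \left(-27\right) 37 \cdot 1060 = -481 - 1058940 = -1059421$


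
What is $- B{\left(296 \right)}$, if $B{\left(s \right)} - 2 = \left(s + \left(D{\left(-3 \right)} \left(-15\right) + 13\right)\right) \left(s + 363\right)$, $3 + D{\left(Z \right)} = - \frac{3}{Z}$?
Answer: $-223403$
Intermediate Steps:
$D{\left(Z \right)} = -3 - \frac{3}{Z}$
$B{\left(s \right)} = 2 + \left(43 + s\right) \left(363 + s\right)$ ($B{\left(s \right)} = 2 + \left(s + \left(\left(-3 - \frac{3}{-3}\right) \left(-15\right) + 13\right)\right) \left(s + 363\right) = 2 + \left(s + \left(\left(-3 - -1\right) \left(-15\right) + 13\right)\right) \left(363 + s\right) = 2 + \left(s + \left(\left(-3 + 1\right) \left(-15\right) + 13\right)\right) \left(363 + s\right) = 2 + \left(s + \left(\left(-2\right) \left(-15\right) + 13\right)\right) \left(363 + s\right) = 2 + \left(s + \left(30 + 13\right)\right) \left(363 + s\right) = 2 + \left(s + 43\right) \left(363 + s\right) = 2 + \left(43 + s\right) \left(363 + s\right)$)
$- B{\left(296 \right)} = - (15611 + 296^{2} + 406 \cdot 296) = - (15611 + 87616 + 120176) = \left(-1\right) 223403 = -223403$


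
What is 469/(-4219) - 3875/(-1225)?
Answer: 630964/206731 ≈ 3.0521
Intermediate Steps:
469/(-4219) - 3875/(-1225) = 469*(-1/4219) - 3875*(-1/1225) = -469/4219 + 155/49 = 630964/206731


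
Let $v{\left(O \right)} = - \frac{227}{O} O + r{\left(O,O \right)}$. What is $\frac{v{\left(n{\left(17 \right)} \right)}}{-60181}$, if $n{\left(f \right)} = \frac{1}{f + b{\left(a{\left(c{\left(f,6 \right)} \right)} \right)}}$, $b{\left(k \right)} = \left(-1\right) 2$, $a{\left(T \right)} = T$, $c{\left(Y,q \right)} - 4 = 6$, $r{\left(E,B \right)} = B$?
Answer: $\frac{3404}{902715} \approx 0.0037708$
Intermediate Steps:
$c{\left(Y,q \right)} = 10$ ($c{\left(Y,q \right)} = 4 + 6 = 10$)
$b{\left(k \right)} = -2$
$n{\left(f \right)} = \frac{1}{-2 + f}$ ($n{\left(f \right)} = \frac{1}{f - 2} = \frac{1}{-2 + f}$)
$v{\left(O \right)} = -227 + O$ ($v{\left(O \right)} = - \frac{227}{O} O + O = -227 + O$)
$\frac{v{\left(n{\left(17 \right)} \right)}}{-60181} = \frac{-227 + \frac{1}{-2 + 17}}{-60181} = \left(-227 + \frac{1}{15}\right) \left(- \frac{1}{60181}\right) = \left(- \frac{3404}{15}\right) \left(- \frac{1}{60181}\right) = \frac{3404}{902715}$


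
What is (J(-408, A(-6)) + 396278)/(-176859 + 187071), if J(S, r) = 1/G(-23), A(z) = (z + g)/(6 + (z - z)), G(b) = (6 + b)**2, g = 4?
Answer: 38174781/983756 ≈ 38.805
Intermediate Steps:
A(z) = 2/3 + z/6 (A(z) = (z + 4)/(6 + (z - z)) = (4 + z)/(6 + 0) = (4 + z)/6 = (4 + z)*(1/6) = 2/3 + z/6)
J(S, r) = 1/289 (J(S, r) = 1/((6 - 23)**2) = 1/((-17)**2) = 1/289)
(J(-408, A(-6)) + 396278)/(-176859 + 187071) = (1/289 + 396278)/(-176859 + 187071) = (114524343/289)/10212 = (114524343/289)*(1/10212) = 38174781/983756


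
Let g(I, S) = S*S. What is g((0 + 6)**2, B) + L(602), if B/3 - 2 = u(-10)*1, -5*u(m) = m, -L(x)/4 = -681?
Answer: 2868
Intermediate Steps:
L(x) = 2724 (L(x) = -4*(-681) = 2724)
u(m) = -m/5
B = 12 (B = 6 + 3*(-1/5*(-10)*1) = 6 + 3*(2*1) = 6 + 3*2 = 6 + 6 = 12)
g(I, S) = S**2
g((0 + 6)**2, B) + L(602) = 12**2 + 2724 = 144 + 2724 = 2868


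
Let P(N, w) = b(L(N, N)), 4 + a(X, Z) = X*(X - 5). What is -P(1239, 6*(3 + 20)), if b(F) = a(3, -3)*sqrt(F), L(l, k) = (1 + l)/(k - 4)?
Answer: 20*sqrt(15314)/247 ≈ 10.020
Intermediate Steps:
a(X, Z) = -4 + X*(-5 + X) (a(X, Z) = -4 + X*(X - 5) = -4 + X*(-5 + X))
L(l, k) = (1 + l)/(-4 + k)
b(F) = -10*sqrt(F) (b(F) = (-4 + 3**2 - 5*3)*sqrt(F) = (-4 + 9 - 15)*sqrt(F) = -10*sqrt(F))
P(N, w) = -10*sqrt((1 + N)/(-4 + N))
-P(1239, 6*(3 + 20)) = -(-10)*sqrt((1 + 1239)/(-4 + 1239)) = -(-10)*sqrt(1240/1235) = -(-10)*sqrt((1/1235)*1240) = -(-10)*sqrt(248/247) = -(-10)*2*sqrt(15314)/247 = -(-20)*sqrt(15314)/247 = 20*sqrt(15314)/247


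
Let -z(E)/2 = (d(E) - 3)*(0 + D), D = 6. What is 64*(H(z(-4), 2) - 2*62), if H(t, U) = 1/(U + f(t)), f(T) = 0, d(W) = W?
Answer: -7904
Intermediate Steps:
z(E) = 36 - 12*E (z(E) = -2*(E - 3)*(0 + 6) = -2*(-3 + E)*6 = -2*(-18 + 6*E) = 36 - 12*E)
H(t, U) = 1/U (H(t, U) = 1/(U + 0) = 1/U)
64*(H(z(-4), 2) - 2*62) = 64*(1/2 - 2*62) = 64*(½ - 124) = 64*(-247/2) = -7904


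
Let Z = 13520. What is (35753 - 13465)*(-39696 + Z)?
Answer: -583410688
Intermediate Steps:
(35753 - 13465)*(-39696 + Z) = (35753 - 13465)*(-39696 + 13520) = 22288*(-26176) = -583410688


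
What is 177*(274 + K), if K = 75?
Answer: 61773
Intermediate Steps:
177*(274 + K) = 177*(274 + 75) = 177*349 = 61773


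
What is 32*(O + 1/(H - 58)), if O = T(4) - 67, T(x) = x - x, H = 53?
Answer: -10752/5 ≈ -2150.4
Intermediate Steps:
T(x) = 0
O = -67 (O = 0 - 67 = -67)
32*(O + 1/(H - 58)) = 32*(-67 + 1/(53 - 58)) = 32*(-67 + 1/(-5)) = 32*(-67 - ⅕) = 32*(-336/5) = -10752/5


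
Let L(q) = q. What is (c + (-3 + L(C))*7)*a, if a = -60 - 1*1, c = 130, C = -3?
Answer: -5368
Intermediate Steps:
a = -61 (a = -60 - 1 = -61)
(c + (-3 + L(C))*7)*a = (130 + (-3 - 3)*7)*(-61) = (130 - 6*7)*(-61) = (130 - 42)*(-61) = 88*(-61) = -5368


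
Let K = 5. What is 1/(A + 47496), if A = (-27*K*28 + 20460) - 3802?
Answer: 1/60374 ≈ 1.6563e-5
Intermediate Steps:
A = 12878 (A = (-27*5*28 + 20460) - 3802 = (-135*28 + 20460) - 3802 = (-3780 + 20460) - 3802 = 16680 - 3802 = 12878)
1/(A + 47496) = 1/(12878 + 47496) = 1/60374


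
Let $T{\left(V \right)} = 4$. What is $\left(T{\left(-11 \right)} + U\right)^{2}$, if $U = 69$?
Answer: $5329$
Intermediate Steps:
$\left(T{\left(-11 \right)} + U\right)^{2} = \left(4 + 69\right)^{2} = 73^{2} = 5329$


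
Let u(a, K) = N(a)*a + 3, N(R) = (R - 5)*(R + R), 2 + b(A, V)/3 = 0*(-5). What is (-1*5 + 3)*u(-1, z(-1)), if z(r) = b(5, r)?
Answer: 18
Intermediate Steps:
b(A, V) = -6 (b(A, V) = -6 + 3*(0*(-5)) = -6 + 3*0 = -6 + 0 = -6)
z(r) = -6
N(R) = 2*R*(-5 + R) (N(R) = (-5 + R)*(2*R) = 2*R*(-5 + R))
u(a, K) = 3 + 2*a²*(-5 + a) (u(a, K) = (2*a*(-5 + a))*a + 3 = 2*a²*(-5 + a) + 3 = 3 + 2*a²*(-5 + a))
(-1*5 + 3)*u(-1, z(-1)) = (-1*5 + 3)*(3 + 2*(-1)²*(-5 - 1)) = (-5 + 3)*(3 + 2*1*(-6)) = -2*(3 - 12) = -2*(-9) = 18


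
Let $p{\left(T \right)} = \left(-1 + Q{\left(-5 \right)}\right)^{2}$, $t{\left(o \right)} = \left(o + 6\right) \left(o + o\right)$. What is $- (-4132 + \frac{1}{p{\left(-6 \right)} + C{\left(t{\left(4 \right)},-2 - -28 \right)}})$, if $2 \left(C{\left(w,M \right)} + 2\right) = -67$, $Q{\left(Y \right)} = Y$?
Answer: $4130$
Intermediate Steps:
$t{\left(o \right)} = 2 o \left(6 + o\right)$ ($t{\left(o \right)} = \left(6 + o\right) 2 o = 2 o \left(6 + o\right)$)
$C{\left(w,M \right)} = - \frac{71}{2}$ ($C{\left(w,M \right)} = -2 + \frac{1}{2} \left(-67\right) = -2 - \frac{67}{2} = - \frac{71}{2}$)
$p{\left(T \right)} = 36$ ($p{\left(T \right)} = \left(-1 - 5\right)^{2} = \left(-6\right)^{2} = 36$)
$- (-4132 + \frac{1}{p{\left(-6 \right)} + C{\left(t{\left(4 \right)},-2 - -28 \right)}}) = - (-4132 + \frac{1}{36 - \frac{71}{2}}) = - (-4132 + \frac{1}{\frac{1}{2}}) = - (-4132 + 2) = \left(-1\right) \left(-4130\right) = 4130$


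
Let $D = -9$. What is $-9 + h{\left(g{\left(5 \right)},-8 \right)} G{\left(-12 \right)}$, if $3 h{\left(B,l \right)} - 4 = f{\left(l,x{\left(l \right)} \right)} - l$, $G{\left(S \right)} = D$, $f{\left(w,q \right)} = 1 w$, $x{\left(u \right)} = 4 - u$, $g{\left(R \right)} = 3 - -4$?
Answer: $-21$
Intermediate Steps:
$g{\left(R \right)} = 7$ ($g{\left(R \right)} = 3 + 4 = 7$)
$f{\left(w,q \right)} = w$
$G{\left(S \right)} = -9$
$h{\left(B,l \right)} = \frac{4}{3}$ ($h{\left(B,l \right)} = \frac{4}{3} + \frac{l - l}{3} = \frac{4}{3} + \frac{1}{3} \cdot 0 = \frac{4}{3} + 0 = \frac{4}{3}$)
$-9 + h{\left(g{\left(5 \right)},-8 \right)} G{\left(-12 \right)} = -9 + \frac{4}{3} \left(-9\right) = -9 - 12 = -21$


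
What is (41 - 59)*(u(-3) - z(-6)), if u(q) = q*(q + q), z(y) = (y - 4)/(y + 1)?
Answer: -288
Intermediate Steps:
z(y) = (-4 + y)/(1 + y)
u(q) = 2*q² (u(q) = q*(2*q) = 2*q²)
(41 - 59)*(u(-3) - z(-6)) = (41 - 59)*(2*(-3)² - (-4 - 6)/(1 - 6)) = -18*(2*9 - (-10)/(-5)) = -18*(18 - (-1)*(-10)/5) = -18*(18 - 1*2) = -18*(18 - 2) = -18*16 = -288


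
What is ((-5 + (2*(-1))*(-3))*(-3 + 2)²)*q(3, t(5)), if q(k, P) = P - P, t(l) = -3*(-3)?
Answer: 0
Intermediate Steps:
t(l) = 9
q(k, P) = 0
((-5 + (2*(-1))*(-3))*(-3 + 2)²)*q(3, t(5)) = ((-5 + (2*(-1))*(-3))*(-3 + 2)²)*0 = ((-5 - 2*(-3))*(-1)²)*0 = ((-5 + 6)*1)*0 = (1*1)*0 = 1*0 = 0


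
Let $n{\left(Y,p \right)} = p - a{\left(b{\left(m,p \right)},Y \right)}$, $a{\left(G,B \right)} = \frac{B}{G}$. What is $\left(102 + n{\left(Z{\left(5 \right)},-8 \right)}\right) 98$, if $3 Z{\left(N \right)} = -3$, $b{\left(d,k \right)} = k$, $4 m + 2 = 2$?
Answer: $\frac{36799}{4} \approx 9199.8$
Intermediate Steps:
$m = 0$ ($m = - \frac{1}{2} + \frac{1}{4} \cdot 2 = - \frac{1}{2} + \frac{1}{2} = 0$)
$Z{\left(N \right)} = -1$ ($Z{\left(N \right)} = \frac{1}{3} \left(-3\right) = -1$)
$n{\left(Y,p \right)} = p - \frac{Y}{p}$
$\left(102 + n{\left(Z{\left(5 \right)},-8 \right)}\right) 98 = \left(102 - \left(8 - \frac{1}{-8}\right)\right) 98 = \left(102 - \left(8 - - \frac{1}{8}\right)\right) 98 = \left(102 - \frac{65}{8}\right) 98 = \frac{751}{8} \cdot 98 = \frac{36799}{4}$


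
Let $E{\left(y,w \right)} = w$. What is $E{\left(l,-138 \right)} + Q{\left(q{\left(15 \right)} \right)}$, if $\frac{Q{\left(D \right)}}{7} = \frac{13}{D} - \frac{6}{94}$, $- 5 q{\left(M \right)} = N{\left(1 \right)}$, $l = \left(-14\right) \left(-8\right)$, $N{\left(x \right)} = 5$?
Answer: $- \frac{10784}{47} \approx -229.45$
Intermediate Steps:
$l = 112$
$q{\left(M \right)} = -1$ ($q{\left(M \right)} = \left(- \frac{1}{5}\right) 5 = -1$)
$Q{\left(D \right)} = - \frac{21}{47} + \frac{91}{D}$ ($Q{\left(D \right)} = 7 \left(\frac{13}{D} - \frac{6}{94}\right) = 7 \left(\frac{13}{D} - \frac{3}{47}\right) = 7 \left(- \frac{3}{47} + \frac{13}{D}\right) = - \frac{21}{47} + \frac{91}{D}$)
$E{\left(l,-138 \right)} + Q{\left(q{\left(15 \right)} \right)} = -138 + \left(- \frac{21}{47} + \frac{91}{-1}\right) = -138 + \left(- \frac{21}{47} + 91 \left(-1\right)\right) = -138 - \frac{4298}{47} = - \frac{10784}{47}$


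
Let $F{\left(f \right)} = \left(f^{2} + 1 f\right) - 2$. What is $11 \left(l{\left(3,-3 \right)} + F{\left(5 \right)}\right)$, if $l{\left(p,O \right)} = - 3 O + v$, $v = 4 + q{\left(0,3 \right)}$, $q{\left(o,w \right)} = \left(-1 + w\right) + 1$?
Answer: $484$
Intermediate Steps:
$q{\left(o,w \right)} = w$
$F{\left(f \right)} = -2 + f + f^{2}$ ($F{\left(f \right)} = \left(f^{2} + f\right) - 2 = \left(f + f^{2}\right) - 2 = -2 + f + f^{2}$)
$v = 7$ ($v = 4 + 3 = 7$)
$l{\left(p,O \right)} = 7 - 3 O$ ($l{\left(p,O \right)} = - 3 O + 7 = 7 - 3 O$)
$11 \left(l{\left(3,-3 \right)} + F{\left(5 \right)}\right) = 11 \left(\left(7 - -9\right) + \left(-2 + 5 + 5^{2}\right)\right) = 11 \left(\left(7 + 9\right) + \left(-2 + 5 + 25\right)\right) = 11 \left(16 + 28\right) = 11 \cdot 44 = 484$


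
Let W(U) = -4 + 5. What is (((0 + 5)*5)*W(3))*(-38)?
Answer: -950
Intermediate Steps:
W(U) = 1
(((0 + 5)*5)*W(3))*(-38) = (((0 + 5)*5)*1)*(-38) = ((5*5)*1)*(-38) = (25*1)*(-38) = 25*(-38) = -950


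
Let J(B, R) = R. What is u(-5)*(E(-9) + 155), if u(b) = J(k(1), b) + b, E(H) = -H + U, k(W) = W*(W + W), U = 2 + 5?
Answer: -1710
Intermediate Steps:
U = 7
k(W) = 2*W² (k(W) = W*(2*W) = 2*W²)
E(H) = 7 - H (E(H) = -H + 7 = 7 - H)
u(b) = 2*b (u(b) = b + b = 2*b)
u(-5)*(E(-9) + 155) = (2*(-5))*((7 - 1*(-9)) + 155) = -10*((7 + 9) + 155) = -10*(16 + 155) = -10*171 = -1710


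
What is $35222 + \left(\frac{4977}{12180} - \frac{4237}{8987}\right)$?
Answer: $\frac{9662786241}{274340} \approx 35222.0$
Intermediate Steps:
$35222 + \left(\frac{4977}{12180} - \frac{4237}{8987}\right) = 35222 + \left(4977 \cdot \frac{1}{12180} - \frac{223}{473}\right) = 35222 + \left(\frac{237}{580} - \frac{223}{473}\right) = 35222 - \frac{17239}{274340} = \frac{9662786241}{274340}$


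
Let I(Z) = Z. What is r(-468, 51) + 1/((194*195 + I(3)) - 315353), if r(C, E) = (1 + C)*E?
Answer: -6609693841/277520 ≈ -23817.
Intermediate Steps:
r(C, E) = E*(1 + C)
r(-468, 51) + 1/((194*195 + I(3)) - 315353) = 51*(1 - 468) + 1/((194*195 + 3) - 315353) = 51*(-467) + 1/((37830 + 3) - 315353) = -23817 + 1/(37833 - 315353) = -23817 + 1/(-277520) = -23817 - 1/277520 = -6609693841/277520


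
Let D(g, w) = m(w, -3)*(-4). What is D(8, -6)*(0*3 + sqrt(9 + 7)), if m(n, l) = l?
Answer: 48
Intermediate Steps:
D(g, w) = 12 (D(g, w) = -3*(-4) = 12)
D(8, -6)*(0*3 + sqrt(9 + 7)) = 12*(0*3 + sqrt(9 + 7)) = 12*(0 + sqrt(16)) = 12*(0 + 4) = 12*4 = 48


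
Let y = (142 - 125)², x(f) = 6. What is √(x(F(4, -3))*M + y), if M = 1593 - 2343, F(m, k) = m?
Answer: I*√4211 ≈ 64.892*I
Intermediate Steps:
M = -750
y = 289 (y = 17² = 289)
√(x(F(4, -3))*M + y) = √(6*(-750) + 289) = √(-4500 + 289) = √(-4211) = I*√4211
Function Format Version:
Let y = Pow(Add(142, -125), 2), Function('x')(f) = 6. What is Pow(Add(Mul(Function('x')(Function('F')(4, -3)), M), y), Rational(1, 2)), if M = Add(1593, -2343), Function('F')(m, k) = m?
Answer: Mul(I, Pow(4211, Rational(1, 2))) ≈ Mul(64.892, I)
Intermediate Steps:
M = -750
y = 289 (y = Pow(17, 2) = 289)
Pow(Add(Mul(Function('x')(Function('F')(4, -3)), M), y), Rational(1, 2)) = Pow(Add(Mul(6, -750), 289), Rational(1, 2)) = Pow(Add(-4500, 289), Rational(1, 2)) = Pow(-4211, Rational(1, 2)) = Mul(I, Pow(4211, Rational(1, 2)))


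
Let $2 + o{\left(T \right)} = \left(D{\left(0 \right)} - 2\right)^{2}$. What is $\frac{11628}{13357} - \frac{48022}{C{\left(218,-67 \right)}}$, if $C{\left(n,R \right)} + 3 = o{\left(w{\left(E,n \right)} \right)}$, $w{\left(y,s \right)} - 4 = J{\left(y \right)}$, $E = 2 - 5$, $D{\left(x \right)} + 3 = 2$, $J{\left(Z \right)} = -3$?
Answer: $- \frac{16878509}{1406} \approx -12005.0$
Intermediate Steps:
$D{\left(x \right)} = -1$ ($D{\left(x \right)} = -3 + 2 = -1$)
$E = -3$ ($E = 2 - 5 = -3$)
$w{\left(y,s \right)} = 1$ ($w{\left(y,s \right)} = 4 - 3 = 1$)
$o{\left(T \right)} = 7$ ($o{\left(T \right)} = -2 + \left(-1 - 2\right)^{2} = -2 + \left(-3\right)^{2} = -2 + 9 = 7$)
$C{\left(n,R \right)} = 4$ ($C{\left(n,R \right)} = -3 + 7 = 4$)
$\frac{11628}{13357} - \frac{48022}{C{\left(218,-67 \right)}} = \frac{11628}{13357} - \frac{48022}{4} = 11628 \cdot \frac{1}{13357} - \frac{24011}{2} = \frac{612}{703} - \frac{24011}{2} = - \frac{16878509}{1406}$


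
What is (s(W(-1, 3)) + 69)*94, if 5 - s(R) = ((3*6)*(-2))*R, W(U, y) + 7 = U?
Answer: -20116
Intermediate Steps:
W(U, y) = -7 + U
s(R) = 5 + 36*R (s(R) = 5 - (3*6)*(-2)*R = 5 - 18*(-2)*R = 5 - (-36)*R = 5 + 36*R)
(s(W(-1, 3)) + 69)*94 = ((5 + 36*(-7 - 1)) + 69)*94 = ((5 + 36*(-8)) + 69)*94 = ((5 - 288) + 69)*94 = (-283 + 69)*94 = -214*94 = -20116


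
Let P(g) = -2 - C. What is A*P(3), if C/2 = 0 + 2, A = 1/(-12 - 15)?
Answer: 2/9 ≈ 0.22222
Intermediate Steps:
A = -1/27 (A = 1/(-27) = -1/27 ≈ -0.037037)
C = 4 (C = 2*(0 + 2) = 2*2 = 4)
P(g) = -6 (P(g) = -2 - 1*4 = -2 - 4 = -6)
A*P(3) = -1/27*(-6) = 2/9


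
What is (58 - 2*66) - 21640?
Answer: -21714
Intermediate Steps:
(58 - 2*66) - 21640 = (58 - 132) - 21640 = -74 - 21640 = -21714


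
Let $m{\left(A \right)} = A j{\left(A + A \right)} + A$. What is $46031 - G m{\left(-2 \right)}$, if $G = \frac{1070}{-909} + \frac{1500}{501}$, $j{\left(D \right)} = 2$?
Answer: $\frac{2329766251}{50601} \approx 46042.0$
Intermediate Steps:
$G = \frac{275810}{151803}$ ($G = 1070 \left(- \frac{1}{909}\right) + 1500 \cdot \frac{1}{501} = - \frac{1070}{909} + \frac{500}{167} = \frac{275810}{151803} \approx 1.8169$)
$m{\left(A \right)} = 3 A$ ($m{\left(A \right)} = A 2 + A = 2 A + A = 3 A$)
$46031 - G m{\left(-2 \right)} = 46031 - \frac{275810 \cdot 3 \left(-2\right)}{151803} = 46031 - \frac{275810}{151803} \left(-6\right) = 46031 - - \frac{551620}{50601} = 46031 + \frac{551620}{50601} = \frac{2329766251}{50601}$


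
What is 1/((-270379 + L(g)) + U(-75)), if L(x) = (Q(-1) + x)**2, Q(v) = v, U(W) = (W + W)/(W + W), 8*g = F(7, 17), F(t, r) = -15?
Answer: -64/17303663 ≈ -3.6986e-6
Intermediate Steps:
g = -15/8 (g = (1/8)*(-15) = -15/8 ≈ -1.8750)
U(W) = 1 (U(W) = (2*W)/((2*W)) = (2*W)*(1/(2*W)) = 1)
L(x) = (-1 + x)**2
1/((-270379 + L(g)) + U(-75)) = 1/((-270379 + (-1 - 15/8)**2) + 1) = 1/((-270379 + (-23/8)**2) + 1) = 1/((-270379 + 529/64) + 1) = 1/(-17303727/64 + 1) = 1/(-17303663/64) = -64/17303663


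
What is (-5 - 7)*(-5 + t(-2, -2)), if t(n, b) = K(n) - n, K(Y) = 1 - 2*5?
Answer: 144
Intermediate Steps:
K(Y) = -9 (K(Y) = 1 - 10 = -9)
t(n, b) = -9 - n
(-5 - 7)*(-5 + t(-2, -2)) = (-5 - 7)*(-5 + (-9 - 1*(-2))) = -12*(-5 + (-9 + 2)) = -12*(-5 - 7) = -12*(-12) = 144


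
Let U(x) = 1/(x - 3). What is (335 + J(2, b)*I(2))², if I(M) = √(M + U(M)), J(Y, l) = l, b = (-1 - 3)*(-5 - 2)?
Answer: 131769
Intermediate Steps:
b = 28 (b = -4*(-7) = 28)
U(x) = 1/(-3 + x)
I(M) = √(M + 1/(-3 + M))
(335 + J(2, b)*I(2))² = (335 + 28*√((1 + 2*(-3 + 2))/(-3 + 2)))² = (335 + 28*√((1 + 2*(-1))/(-1)))² = (335 + 28*√(-(1 - 2)))² = (335 + 28*√(-1*(-1)))² = (335 + 28*√1)² = (335 + 28*1)² = (335 + 28)² = 363² = 131769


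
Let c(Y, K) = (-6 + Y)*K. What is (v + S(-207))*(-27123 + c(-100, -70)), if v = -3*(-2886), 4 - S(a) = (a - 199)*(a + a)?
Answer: 3141091666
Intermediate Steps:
S(a) = 4 - 2*a*(-199 + a) (S(a) = 4 - (a - 199)*(a + a) = 4 - (-199 + a)*2*a = 4 - 2*a*(-199 + a))
c(Y, K) = K*(-6 + Y)
v = 8658
(v + S(-207))*(-27123 + c(-100, -70)) = (8658 + (4 - 2*(-207)**2 + 398*(-207)))*(-27123 - 70*(-6 - 100)) = (8658 + (4 - 2*42849 - 82386))*(-27123 - 70*(-106)) = (8658 + (4 - 85698 - 82386))*(-27123 + 7420) = (8658 - 168080)*(-19703) = -159422*(-19703) = 3141091666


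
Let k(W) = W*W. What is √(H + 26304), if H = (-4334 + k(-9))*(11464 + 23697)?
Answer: I*√149513429 ≈ 12228.0*I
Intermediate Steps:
k(W) = W²
H = -149539733 (H = (-4334 + (-9)²)*(11464 + 23697) = (-4334 + 81)*35161 = -4253*35161 = -149539733)
√(H + 26304) = √(-149539733 + 26304) = √(-149513429) = I*√149513429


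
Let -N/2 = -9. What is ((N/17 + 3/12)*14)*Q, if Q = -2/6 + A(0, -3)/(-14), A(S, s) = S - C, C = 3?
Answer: -445/204 ≈ -2.1814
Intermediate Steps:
N = 18 (N = -2*(-9) = 18)
A(S, s) = -3 + S (A(S, s) = S - 1*3 = S - 3 = -3 + S)
Q = -5/42 (Q = -2/6 + (-3 + 0)/(-14) = -2*⅙ - 3*(-1/14) = -⅓ + 3/14 = -5/42 ≈ -0.11905)
((N/17 + 3/12)*14)*Q = ((18/17 + 3/12)*14)*(-5/42) = ((18*(1/17) + 3*(1/12))*14)*(-5/42) = ((18/17 + ¼)*14)*(-5/42) = ((89/68)*14)*(-5/42) = (623/34)*(-5/42) = -445/204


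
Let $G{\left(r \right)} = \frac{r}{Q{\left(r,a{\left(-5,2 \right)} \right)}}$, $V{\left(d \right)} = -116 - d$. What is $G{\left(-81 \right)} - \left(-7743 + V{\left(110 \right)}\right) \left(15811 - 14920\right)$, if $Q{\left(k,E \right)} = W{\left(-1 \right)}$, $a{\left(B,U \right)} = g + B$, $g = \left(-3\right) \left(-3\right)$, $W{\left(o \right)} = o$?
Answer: $7100460$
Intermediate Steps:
$g = 9$
$a{\left(B,U \right)} = 9 + B$
$Q{\left(k,E \right)} = -1$
$G{\left(r \right)} = - r$ ($G{\left(r \right)} = \frac{r}{-1} = r \left(-1\right) = - r$)
$G{\left(-81 \right)} - \left(-7743 + V{\left(110 \right)}\right) \left(15811 - 14920\right) = \left(-1\right) \left(-81\right) - \left(-7743 - 226\right) \left(15811 - 14920\right) = 81 - \left(-7743 - 226\right) 891 = 81 - \left(-7969\right) 891 = 81 - -7100379 = 81 + 7100379 = 7100460$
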